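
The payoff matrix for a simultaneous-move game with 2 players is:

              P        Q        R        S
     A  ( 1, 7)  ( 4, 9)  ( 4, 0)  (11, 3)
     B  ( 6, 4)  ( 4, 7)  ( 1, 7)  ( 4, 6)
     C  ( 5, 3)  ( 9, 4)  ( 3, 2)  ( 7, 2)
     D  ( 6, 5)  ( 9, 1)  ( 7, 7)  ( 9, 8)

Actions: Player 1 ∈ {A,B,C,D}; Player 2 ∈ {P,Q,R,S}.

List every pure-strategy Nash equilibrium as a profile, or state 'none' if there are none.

(A,P): not NE [P1→D gives 6>1; P2→Q gives 9>7]
(A,Q): not NE [P1→D gives 9>4]
(A,R): not NE [P1→D gives 7>4; P2→Q gives 9>0]
(A,S): not NE [P2→Q gives 9>3]
(B,P): not NE [P2→R gives 7>4]
(B,Q): not NE [P1→D gives 9>4]
(B,R): not NE [P1→D gives 7>1]
(B,S): not NE [P1→A gives 11>4; P2→R gives 7>6]
(C,P): not NE [P1→D gives 6>5; P2→Q gives 4>3]
(C,Q): NE
(C,R): not NE [P1→D gives 7>3; P2→Q gives 4>2]
(C,S): not NE [P1→A gives 11>7; P2→Q gives 4>2]
(D,P): not NE [P2→S gives 8>5]
(D,Q): not NE [P2→S gives 8>1]
(D,R): not NE [P2→S gives 8>7]
(D,S): not NE [P1→A gives 11>9]

Nash profiles: (C,Q)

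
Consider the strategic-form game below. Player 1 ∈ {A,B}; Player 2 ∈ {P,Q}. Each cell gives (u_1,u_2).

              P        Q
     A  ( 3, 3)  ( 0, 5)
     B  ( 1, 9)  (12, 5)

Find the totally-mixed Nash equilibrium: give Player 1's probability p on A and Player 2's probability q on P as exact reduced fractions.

p=2/3, q=6/7

P1 indiff ⇒ q·3+(1-q)·0 = q·1+(1-q)·12 ⇒ q(2) = (1-q)(12) ⇒ q = 6/7
P2 indiff ⇒ p·3+(1-p)·9 = p·5+(1-p)·5 ⇒ p(-2) = (1-p)(-4) ⇒ p = 2/3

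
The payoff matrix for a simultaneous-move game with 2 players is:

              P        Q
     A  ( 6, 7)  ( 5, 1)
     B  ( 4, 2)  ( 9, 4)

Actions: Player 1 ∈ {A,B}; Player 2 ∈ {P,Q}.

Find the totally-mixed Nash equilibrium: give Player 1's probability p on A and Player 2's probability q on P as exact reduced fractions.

(p,q) = (1/4, 2/3)

P1 indiff ⇒ q·6+(1-q)·5 = q·4+(1-q)·9 ⇒ q(2) = (1-q)(4) ⇒ q = 2/3
P2 indiff ⇒ p·7+(1-p)·2 = p·1+(1-p)·4 ⇒ p(6) = (1-p)(2) ⇒ p = 1/4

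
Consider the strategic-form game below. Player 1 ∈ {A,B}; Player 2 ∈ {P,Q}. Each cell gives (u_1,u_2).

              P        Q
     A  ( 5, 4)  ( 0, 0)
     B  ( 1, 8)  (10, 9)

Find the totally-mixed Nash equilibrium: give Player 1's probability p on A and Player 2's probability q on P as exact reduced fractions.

P1 indiff ⇒ q·5+(1-q)·0 = q·1+(1-q)·10 ⇒ q(4) = (1-q)(10) ⇒ q = 5/7
P2 indiff ⇒ p·4+(1-p)·8 = p·0+(1-p)·9 ⇒ p(4) = (1-p)(1) ⇒ p = 1/5

P1 mixes 1/5 on A; P2 mixes 5/7 on P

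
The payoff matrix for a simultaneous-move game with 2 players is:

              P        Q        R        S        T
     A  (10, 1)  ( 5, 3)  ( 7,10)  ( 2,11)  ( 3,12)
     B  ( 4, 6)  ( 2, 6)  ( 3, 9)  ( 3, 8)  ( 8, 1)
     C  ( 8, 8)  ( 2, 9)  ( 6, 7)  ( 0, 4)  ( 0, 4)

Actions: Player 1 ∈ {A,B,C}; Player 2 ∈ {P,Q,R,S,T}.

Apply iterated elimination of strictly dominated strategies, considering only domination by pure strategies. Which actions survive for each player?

Survivors P1:{A,B} P2:{R,S,T}

P1 drop C (A beats it: P:10>8 Q:5>2 R:7>6 S:2>0 T:3>0)
P2 drop P (R beats it: A:10>1 B:9>6)
P2 drop Q (R beats it: A:10>3 B:9>6)
P1→{A,B} P2→{R,S,T}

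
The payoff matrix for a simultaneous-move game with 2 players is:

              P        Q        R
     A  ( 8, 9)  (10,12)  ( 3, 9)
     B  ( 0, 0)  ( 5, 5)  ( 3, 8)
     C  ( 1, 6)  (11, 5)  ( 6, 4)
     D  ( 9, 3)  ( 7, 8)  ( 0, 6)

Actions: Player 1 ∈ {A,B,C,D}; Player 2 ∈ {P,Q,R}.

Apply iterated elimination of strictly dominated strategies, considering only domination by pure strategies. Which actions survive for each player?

P1 drop B (C beats it: P:1>0 Q:11>5 R:6>3)
P2 drop R (Q beats it: A:12>9 C:5>4 D:8>6)
P1→{A,C,D} P2→{P,Q}

Survivors P1:{A,C,D} P2:{P,Q}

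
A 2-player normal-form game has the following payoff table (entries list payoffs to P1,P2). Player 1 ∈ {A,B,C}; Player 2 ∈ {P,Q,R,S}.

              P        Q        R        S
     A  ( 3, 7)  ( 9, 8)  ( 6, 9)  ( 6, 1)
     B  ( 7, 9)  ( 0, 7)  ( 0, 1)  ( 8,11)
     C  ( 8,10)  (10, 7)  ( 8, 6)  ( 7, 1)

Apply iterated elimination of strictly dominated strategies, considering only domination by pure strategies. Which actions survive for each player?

P1 drop A (C beats it: P:8>3 Q:10>9 R:8>6 S:7>6)
P2 drop Q (P beats it: B:9>7 C:10>7)
P2 drop R (P beats it: B:9>1 C:10>6)
P1→{B,C} P2→{P,S}

Survivors P1:{B,C} P2:{P,S}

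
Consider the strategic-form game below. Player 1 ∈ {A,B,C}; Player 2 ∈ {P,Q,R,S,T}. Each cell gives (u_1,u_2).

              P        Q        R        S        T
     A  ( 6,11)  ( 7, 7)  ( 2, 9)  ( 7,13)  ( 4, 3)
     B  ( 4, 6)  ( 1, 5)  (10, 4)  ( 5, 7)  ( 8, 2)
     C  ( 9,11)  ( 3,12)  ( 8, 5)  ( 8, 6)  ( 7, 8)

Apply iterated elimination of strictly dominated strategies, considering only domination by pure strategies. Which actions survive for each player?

Survivors P1:{A,C} P2:{P,Q,S}

P2 drop R (P beats it: A:11>9 B:6>4 C:11>5)
P2 drop T (P beats it: A:11>3 B:6>2 C:11>8)
P1 drop B (A beats it: P:6>4 Q:7>1 S:7>5)
P1→{A,C} P2→{P,Q,S}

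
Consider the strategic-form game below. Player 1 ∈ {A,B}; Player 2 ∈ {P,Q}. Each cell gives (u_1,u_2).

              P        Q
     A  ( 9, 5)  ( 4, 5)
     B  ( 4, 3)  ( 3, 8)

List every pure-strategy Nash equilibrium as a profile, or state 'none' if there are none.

(A,P): NE
(A,Q): NE
(B,P): not NE [P1→A gives 9>4; P2→Q gives 8>3]
(B,Q): not NE [P1→A gives 4>3]

NE set: (A,P), (A,Q)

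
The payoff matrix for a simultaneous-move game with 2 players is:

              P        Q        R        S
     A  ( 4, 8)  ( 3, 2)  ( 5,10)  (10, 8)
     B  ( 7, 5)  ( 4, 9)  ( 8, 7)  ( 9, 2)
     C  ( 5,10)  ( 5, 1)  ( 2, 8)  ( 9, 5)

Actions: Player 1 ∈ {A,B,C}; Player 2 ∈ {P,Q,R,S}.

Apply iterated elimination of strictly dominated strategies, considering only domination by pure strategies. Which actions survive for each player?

P2 drop S (R beats it: A:10>8 B:7>2 C:8>5)
P1 drop A (B beats it: P:7>4 Q:4>3 R:8>5)
P1→{B,C} P2→{P,Q,R}

Remaining: P1:{B,C} P2:{P,Q,R}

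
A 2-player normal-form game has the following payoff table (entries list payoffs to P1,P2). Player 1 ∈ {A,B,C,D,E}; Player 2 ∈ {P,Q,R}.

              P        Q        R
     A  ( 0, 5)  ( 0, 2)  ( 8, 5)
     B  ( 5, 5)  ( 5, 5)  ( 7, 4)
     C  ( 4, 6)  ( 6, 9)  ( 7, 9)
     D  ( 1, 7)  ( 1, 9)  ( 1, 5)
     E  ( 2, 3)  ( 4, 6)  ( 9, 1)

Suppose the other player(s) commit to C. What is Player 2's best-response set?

u_2(P vs C) = 6
u_2(Q vs C) = 9
u_2(R vs C) = 9
max payoff 9 at {Q,R}

BR_2 = {Q,R}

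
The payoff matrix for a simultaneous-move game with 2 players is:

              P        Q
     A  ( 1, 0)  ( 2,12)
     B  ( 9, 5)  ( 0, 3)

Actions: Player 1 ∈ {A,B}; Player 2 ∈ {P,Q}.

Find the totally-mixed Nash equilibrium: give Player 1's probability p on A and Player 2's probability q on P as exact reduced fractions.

P1 indiff ⇒ q·1+(1-q)·2 = q·9+(1-q)·0 ⇒ q(-8) = (1-q)(-2) ⇒ q = 1/5
P2 indiff ⇒ p·0+(1-p)·5 = p·12+(1-p)·3 ⇒ p(-12) = (1-p)(-2) ⇒ p = 1/7

(p,q) = (1/7, 1/5)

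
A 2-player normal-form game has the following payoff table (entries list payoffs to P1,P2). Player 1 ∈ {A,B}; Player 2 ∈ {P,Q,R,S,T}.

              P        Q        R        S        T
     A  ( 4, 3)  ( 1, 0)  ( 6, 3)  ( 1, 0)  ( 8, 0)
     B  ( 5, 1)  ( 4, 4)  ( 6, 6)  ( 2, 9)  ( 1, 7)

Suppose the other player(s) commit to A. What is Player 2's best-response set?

u_2(P vs A) = 3
u_2(Q vs A) = 0
u_2(R vs A) = 3
u_2(S vs A) = 0
u_2(T vs A) = 0
max payoff 3 at {P,R}

P2 best: {P,R}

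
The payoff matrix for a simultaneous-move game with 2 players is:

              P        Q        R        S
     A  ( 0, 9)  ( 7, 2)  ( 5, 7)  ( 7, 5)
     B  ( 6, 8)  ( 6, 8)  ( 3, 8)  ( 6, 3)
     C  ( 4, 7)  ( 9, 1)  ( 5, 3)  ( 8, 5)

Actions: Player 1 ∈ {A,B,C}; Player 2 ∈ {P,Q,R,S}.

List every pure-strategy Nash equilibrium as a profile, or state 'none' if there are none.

PSNE = {(B,P)}

(A,P): not NE [P1→B gives 6>0]
(A,Q): not NE [P1→C gives 9>7; P2→P gives 9>2]
(A,R): not NE [P2→P gives 9>7]
(A,S): not NE [P1→C gives 8>7; P2→P gives 9>5]
(B,P): NE
(B,Q): not NE [P1→C gives 9>6]
(B,R): not NE [P1→C gives 5>3]
(B,S): not NE [P1→C gives 8>6; P2→R gives 8>3]
(C,P): not NE [P1→B gives 6>4]
(C,Q): not NE [P2→P gives 7>1]
(C,R): not NE [P2→P gives 7>3]
(C,S): not NE [P2→P gives 7>5]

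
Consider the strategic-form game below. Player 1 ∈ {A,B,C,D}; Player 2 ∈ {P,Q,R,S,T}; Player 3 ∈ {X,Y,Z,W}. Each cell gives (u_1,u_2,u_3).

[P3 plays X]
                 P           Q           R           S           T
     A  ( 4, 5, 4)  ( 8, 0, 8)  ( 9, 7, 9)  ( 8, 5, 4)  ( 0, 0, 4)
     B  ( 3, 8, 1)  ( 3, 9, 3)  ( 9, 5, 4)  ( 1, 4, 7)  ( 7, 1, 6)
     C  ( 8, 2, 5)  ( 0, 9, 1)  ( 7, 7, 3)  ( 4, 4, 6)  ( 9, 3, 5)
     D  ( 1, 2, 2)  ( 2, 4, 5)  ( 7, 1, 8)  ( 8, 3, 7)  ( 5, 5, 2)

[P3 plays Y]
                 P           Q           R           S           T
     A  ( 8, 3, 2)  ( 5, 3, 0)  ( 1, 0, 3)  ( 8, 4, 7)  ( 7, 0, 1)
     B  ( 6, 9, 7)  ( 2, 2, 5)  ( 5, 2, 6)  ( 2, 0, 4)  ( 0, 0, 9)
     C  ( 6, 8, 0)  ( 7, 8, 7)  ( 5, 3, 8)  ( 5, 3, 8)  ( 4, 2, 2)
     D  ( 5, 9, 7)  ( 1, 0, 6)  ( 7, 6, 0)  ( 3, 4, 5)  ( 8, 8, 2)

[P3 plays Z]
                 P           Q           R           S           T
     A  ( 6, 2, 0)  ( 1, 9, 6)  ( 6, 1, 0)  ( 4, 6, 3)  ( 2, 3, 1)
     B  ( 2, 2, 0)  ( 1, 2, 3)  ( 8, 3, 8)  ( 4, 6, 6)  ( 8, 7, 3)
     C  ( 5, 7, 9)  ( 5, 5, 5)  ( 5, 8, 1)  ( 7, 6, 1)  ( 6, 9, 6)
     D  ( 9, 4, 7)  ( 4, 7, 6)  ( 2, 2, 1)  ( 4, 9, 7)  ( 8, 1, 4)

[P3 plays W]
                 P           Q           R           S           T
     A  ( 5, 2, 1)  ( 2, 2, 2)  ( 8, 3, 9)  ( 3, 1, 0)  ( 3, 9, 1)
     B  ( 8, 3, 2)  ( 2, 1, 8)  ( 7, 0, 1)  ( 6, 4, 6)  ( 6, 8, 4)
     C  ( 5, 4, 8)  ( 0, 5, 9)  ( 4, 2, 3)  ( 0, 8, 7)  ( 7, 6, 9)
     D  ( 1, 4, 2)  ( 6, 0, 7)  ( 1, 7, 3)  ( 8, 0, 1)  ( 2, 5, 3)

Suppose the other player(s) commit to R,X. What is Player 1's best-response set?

BR_1 = {A,B}

u_1(A vs R,X) = 9
u_1(B vs R,X) = 9
u_1(C vs R,X) = 7
u_1(D vs R,X) = 7
max payoff 9 at {A,B}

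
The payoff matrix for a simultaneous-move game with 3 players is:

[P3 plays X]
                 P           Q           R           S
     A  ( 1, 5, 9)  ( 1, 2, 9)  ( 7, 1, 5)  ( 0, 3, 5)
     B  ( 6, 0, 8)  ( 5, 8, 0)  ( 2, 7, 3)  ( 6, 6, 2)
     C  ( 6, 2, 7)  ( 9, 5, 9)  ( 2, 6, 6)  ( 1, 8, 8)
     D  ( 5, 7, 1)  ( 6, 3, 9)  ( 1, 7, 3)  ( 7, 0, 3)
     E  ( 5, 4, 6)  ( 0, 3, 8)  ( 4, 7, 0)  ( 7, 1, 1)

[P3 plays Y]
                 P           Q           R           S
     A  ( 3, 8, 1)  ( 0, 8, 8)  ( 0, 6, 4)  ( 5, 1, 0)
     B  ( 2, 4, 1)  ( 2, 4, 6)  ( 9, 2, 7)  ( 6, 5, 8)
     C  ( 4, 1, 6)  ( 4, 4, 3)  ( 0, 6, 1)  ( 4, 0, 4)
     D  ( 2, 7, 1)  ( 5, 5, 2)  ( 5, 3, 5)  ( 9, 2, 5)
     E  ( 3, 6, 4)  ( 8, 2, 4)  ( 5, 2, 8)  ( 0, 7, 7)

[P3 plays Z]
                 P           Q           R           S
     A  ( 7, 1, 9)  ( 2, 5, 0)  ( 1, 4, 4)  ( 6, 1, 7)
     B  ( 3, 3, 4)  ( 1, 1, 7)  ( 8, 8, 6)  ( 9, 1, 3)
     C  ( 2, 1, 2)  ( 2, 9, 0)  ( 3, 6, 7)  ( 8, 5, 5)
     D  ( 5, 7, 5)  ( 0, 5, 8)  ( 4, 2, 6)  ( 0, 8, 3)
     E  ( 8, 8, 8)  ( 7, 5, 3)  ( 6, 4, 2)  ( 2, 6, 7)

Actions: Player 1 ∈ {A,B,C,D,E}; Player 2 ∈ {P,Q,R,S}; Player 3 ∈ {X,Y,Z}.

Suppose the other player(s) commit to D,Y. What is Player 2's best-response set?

argmax u_2 = {P}

u_2(P vs D,Y) = 7
u_2(Q vs D,Y) = 5
u_2(R vs D,Y) = 3
u_2(S vs D,Y) = 2
max payoff 7 at {P}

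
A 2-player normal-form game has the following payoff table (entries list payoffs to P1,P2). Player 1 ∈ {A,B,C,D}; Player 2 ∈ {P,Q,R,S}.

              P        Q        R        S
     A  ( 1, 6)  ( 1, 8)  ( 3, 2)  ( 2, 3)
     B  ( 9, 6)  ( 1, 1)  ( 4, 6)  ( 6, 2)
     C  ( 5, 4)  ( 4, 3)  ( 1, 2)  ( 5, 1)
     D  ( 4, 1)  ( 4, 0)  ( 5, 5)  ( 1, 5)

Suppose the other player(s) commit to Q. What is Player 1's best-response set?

argmax u_1 = {C,D}

u_1(A vs Q) = 1
u_1(B vs Q) = 1
u_1(C vs Q) = 4
u_1(D vs Q) = 4
max payoff 4 at {C,D}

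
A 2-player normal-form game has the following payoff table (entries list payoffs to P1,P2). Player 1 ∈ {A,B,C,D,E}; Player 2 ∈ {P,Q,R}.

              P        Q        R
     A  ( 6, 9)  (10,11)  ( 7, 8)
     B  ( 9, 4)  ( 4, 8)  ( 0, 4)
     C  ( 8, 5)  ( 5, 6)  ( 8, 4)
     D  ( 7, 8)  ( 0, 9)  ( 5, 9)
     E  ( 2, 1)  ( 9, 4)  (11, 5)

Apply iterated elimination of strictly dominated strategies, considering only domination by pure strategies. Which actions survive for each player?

Remaining: P1:{A,E} P2:{Q,R}

P1 drop D (C beats it: P:8>7 Q:5>0 R:8>5)
P2 drop P (Q beats it: A:11>9 B:8>4 C:6>5 E:4>1)
P1 drop B (A beats it: Q:10>4 R:7>0)
P1 drop C (E beats it: Q:9>5 R:11>8)
P1→{A,E} P2→{Q,R}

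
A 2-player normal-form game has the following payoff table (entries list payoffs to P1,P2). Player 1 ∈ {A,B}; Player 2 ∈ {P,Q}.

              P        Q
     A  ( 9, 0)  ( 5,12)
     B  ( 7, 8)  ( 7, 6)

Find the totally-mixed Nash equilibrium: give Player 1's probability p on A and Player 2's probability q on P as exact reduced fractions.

P1 indiff ⇒ q·9+(1-q)·5 = q·7+(1-q)·7 ⇒ q(2) = (1-q)(2) ⇒ q = 1/2
P2 indiff ⇒ p·0+(1-p)·8 = p·12+(1-p)·6 ⇒ p(-12) = (1-p)(-2) ⇒ p = 1/7

P1 mixes 1/7 on A; P2 mixes 1/2 on P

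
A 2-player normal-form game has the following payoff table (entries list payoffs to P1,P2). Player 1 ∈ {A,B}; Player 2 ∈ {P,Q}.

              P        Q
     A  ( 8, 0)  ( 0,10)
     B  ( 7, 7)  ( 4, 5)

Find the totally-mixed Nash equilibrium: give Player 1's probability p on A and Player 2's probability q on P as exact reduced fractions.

P1 indiff ⇒ q·8+(1-q)·0 = q·7+(1-q)·4 ⇒ q(1) = (1-q)(4) ⇒ q = 4/5
P2 indiff ⇒ p·0+(1-p)·7 = p·10+(1-p)·5 ⇒ p(-10) = (1-p)(-2) ⇒ p = 1/6

P1 mixes 1/6 on A; P2 mixes 4/5 on P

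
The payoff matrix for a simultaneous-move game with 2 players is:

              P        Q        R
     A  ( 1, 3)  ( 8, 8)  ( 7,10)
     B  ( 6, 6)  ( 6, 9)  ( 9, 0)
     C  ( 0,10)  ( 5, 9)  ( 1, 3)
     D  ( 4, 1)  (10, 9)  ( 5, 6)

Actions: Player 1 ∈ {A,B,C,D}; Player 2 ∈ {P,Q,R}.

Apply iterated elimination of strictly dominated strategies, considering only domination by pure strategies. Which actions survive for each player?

P1 drop C (A beats it: P:1>0 Q:8>5 R:7>1)
P2 drop P (Q beats it: A:8>3 B:9>6 D:9>1)
P1→{A,B,D} P2→{Q,R}

Survivors P1:{A,B,D} P2:{Q,R}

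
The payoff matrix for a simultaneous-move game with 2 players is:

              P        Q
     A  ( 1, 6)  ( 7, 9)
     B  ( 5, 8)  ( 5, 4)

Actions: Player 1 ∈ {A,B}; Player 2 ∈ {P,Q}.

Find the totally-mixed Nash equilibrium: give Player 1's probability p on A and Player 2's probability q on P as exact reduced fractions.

P1 indiff ⇒ q·1+(1-q)·7 = q·5+(1-q)·5 ⇒ q(-4) = (1-q)(-2) ⇒ q = 1/3
P2 indiff ⇒ p·6+(1-p)·8 = p·9+(1-p)·4 ⇒ p(-3) = (1-p)(-4) ⇒ p = 4/7

P1 mixes 4/7 on A; P2 mixes 1/3 on P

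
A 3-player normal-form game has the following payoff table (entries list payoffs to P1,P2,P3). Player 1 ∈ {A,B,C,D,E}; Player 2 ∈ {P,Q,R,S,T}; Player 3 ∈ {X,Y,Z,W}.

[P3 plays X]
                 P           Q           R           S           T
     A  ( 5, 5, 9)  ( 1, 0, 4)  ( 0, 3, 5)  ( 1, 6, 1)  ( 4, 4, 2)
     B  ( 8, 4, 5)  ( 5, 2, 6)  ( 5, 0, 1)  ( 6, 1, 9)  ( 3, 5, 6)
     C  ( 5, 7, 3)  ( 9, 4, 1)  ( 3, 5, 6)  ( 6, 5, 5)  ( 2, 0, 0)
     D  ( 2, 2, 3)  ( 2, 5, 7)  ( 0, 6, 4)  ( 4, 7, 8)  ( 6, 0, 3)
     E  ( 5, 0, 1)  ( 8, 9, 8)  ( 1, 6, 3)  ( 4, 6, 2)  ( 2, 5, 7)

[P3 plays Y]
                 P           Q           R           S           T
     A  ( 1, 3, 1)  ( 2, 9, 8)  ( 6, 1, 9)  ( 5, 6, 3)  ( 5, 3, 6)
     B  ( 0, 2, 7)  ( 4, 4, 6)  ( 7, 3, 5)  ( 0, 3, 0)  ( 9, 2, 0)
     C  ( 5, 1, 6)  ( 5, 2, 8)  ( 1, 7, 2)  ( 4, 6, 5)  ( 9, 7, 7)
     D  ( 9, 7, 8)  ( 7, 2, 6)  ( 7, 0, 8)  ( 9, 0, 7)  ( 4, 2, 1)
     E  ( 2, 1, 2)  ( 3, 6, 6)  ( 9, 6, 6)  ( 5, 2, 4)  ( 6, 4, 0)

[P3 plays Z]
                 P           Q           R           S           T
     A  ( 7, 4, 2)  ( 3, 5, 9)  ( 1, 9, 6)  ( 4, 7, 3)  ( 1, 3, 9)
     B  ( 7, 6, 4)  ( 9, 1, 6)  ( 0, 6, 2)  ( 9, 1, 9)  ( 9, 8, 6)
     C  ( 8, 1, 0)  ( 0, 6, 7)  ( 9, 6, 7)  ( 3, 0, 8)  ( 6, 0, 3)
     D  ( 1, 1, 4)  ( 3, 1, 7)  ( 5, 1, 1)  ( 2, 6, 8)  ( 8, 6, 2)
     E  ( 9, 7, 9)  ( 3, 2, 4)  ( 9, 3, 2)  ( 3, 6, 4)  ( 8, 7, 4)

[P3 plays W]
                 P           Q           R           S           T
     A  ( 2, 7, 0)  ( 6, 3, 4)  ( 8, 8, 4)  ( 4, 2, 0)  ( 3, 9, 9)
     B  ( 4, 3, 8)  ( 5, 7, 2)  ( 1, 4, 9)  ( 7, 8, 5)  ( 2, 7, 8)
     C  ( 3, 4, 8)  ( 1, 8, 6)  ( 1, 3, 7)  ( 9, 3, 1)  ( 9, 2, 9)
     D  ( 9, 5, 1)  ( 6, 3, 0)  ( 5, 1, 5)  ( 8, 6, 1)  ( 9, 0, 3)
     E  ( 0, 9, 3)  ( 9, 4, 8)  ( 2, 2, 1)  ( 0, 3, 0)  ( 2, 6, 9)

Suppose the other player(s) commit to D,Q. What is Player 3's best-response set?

u_3(X vs D,Q) = 7
u_3(Y vs D,Q) = 6
u_3(Z vs D,Q) = 7
u_3(W vs D,Q) = 0
max payoff 7 at {X,Z}

BR_3 = {X,Z}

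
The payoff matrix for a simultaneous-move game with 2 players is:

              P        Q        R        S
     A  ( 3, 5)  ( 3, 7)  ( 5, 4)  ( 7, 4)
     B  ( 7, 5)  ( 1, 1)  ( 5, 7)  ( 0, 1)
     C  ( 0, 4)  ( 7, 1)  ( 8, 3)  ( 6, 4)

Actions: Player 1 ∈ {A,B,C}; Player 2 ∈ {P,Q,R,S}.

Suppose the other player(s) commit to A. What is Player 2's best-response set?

BR_2 = {Q}

u_2(P vs A) = 5
u_2(Q vs A) = 7
u_2(R vs A) = 4
u_2(S vs A) = 4
max payoff 7 at {Q}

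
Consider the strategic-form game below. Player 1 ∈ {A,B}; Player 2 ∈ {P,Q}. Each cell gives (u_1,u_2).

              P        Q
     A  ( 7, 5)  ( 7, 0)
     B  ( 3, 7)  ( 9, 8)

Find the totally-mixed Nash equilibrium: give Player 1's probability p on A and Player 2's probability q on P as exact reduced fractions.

P1 indiff ⇒ q·7+(1-q)·7 = q·3+(1-q)·9 ⇒ q(4) = (1-q)(2) ⇒ q = 1/3
P2 indiff ⇒ p·5+(1-p)·7 = p·0+(1-p)·8 ⇒ p(5) = (1-p)(1) ⇒ p = 1/6

p=1/6, q=1/3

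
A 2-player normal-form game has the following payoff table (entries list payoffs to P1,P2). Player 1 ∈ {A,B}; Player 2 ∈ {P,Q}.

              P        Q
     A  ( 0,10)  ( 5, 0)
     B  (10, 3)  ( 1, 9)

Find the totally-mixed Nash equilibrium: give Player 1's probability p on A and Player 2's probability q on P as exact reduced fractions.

P1 mixes 3/8 on A; P2 mixes 2/7 on P

P1 indiff ⇒ q·0+(1-q)·5 = q·10+(1-q)·1 ⇒ q(-10) = (1-q)(-4) ⇒ q = 2/7
P2 indiff ⇒ p·10+(1-p)·3 = p·0+(1-p)·9 ⇒ p(10) = (1-p)(6) ⇒ p = 3/8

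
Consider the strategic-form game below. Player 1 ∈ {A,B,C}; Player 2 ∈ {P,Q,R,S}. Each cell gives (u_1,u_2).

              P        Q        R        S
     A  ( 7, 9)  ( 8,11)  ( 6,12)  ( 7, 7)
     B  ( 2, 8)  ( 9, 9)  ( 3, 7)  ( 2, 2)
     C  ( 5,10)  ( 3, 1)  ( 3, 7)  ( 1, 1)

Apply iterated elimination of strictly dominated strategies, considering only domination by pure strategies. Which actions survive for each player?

P1 drop C (A beats it: P:7>5 Q:8>3 R:6>3 S:7>1)
P2 drop P (Q beats it: A:11>9 B:9>8)
P2 drop S (Q beats it: A:11>7 B:9>2)
P1→{A,B} P2→{Q,R}

IESDS → P1:{A,B} P2:{Q,R}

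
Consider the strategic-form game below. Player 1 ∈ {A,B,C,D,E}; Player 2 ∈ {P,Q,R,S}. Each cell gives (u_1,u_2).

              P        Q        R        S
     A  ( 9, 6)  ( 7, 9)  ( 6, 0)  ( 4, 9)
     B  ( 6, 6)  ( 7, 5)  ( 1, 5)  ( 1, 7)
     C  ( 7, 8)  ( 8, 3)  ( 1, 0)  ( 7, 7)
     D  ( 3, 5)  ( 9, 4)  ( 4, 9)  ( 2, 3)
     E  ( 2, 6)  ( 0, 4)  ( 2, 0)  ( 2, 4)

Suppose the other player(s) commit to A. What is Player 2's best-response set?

u_2(P vs A) = 6
u_2(Q vs A) = 9
u_2(R vs A) = 0
u_2(S vs A) = 9
max payoff 9 at {Q,S}

BR_2 = {Q,S}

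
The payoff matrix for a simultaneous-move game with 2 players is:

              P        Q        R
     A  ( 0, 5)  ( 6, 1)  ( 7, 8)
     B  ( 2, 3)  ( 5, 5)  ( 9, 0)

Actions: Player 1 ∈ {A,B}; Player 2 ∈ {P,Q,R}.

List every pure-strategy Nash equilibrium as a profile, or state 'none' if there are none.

No pure NE.

(A,P): not NE [P1→B gives 2>0; P2→R gives 8>5]
(A,Q): not NE [P2→R gives 8>1]
(A,R): not NE [P1→B gives 9>7]
(B,P): not NE [P2→Q gives 5>3]
(B,Q): not NE [P1→A gives 6>5]
(B,R): not NE [P2→Q gives 5>0]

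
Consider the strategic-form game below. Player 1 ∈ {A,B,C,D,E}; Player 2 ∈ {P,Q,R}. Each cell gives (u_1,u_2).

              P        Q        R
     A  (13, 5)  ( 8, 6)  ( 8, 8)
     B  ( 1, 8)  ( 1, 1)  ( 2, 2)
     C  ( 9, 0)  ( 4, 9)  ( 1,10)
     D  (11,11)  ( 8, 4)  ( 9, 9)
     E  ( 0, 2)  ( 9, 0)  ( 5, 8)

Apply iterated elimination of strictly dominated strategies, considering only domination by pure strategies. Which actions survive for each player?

Survivors P1:{A,D} P2:{P,R}

P1 drop B (A beats it: P:13>1 Q:8>1 R:8>2)
P1 drop C (A beats it: P:13>9 Q:8>4 R:8>1)
P2 drop Q (R beats it: A:8>6 D:9>4 E:8>0)
P1 drop E (A beats it: P:13>0 R:8>5)
P1→{A,D} P2→{P,R}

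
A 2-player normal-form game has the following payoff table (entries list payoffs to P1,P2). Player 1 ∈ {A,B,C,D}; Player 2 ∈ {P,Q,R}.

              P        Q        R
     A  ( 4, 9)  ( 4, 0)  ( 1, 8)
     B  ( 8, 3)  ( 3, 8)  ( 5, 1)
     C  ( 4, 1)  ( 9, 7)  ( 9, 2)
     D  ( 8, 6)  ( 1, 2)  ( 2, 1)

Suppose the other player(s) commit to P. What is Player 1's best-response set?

P1 best: {B,D}

u_1(A vs P) = 4
u_1(B vs P) = 8
u_1(C vs P) = 4
u_1(D vs P) = 8
max payoff 8 at {B,D}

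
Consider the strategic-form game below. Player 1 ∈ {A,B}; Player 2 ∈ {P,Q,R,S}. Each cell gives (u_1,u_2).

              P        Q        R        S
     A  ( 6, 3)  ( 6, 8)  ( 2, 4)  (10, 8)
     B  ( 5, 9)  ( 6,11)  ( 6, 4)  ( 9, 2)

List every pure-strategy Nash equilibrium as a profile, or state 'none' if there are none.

PSNE = {(A,Q), (A,S), (B,Q)}

(A,P): not NE [P2→S gives 8>3]
(A,Q): NE
(A,R): not NE [P1→B gives 6>2; P2→S gives 8>4]
(A,S): NE
(B,P): not NE [P1→A gives 6>5; P2→Q gives 11>9]
(B,Q): NE
(B,R): not NE [P2→Q gives 11>4]
(B,S): not NE [P1→A gives 10>9; P2→Q gives 11>2]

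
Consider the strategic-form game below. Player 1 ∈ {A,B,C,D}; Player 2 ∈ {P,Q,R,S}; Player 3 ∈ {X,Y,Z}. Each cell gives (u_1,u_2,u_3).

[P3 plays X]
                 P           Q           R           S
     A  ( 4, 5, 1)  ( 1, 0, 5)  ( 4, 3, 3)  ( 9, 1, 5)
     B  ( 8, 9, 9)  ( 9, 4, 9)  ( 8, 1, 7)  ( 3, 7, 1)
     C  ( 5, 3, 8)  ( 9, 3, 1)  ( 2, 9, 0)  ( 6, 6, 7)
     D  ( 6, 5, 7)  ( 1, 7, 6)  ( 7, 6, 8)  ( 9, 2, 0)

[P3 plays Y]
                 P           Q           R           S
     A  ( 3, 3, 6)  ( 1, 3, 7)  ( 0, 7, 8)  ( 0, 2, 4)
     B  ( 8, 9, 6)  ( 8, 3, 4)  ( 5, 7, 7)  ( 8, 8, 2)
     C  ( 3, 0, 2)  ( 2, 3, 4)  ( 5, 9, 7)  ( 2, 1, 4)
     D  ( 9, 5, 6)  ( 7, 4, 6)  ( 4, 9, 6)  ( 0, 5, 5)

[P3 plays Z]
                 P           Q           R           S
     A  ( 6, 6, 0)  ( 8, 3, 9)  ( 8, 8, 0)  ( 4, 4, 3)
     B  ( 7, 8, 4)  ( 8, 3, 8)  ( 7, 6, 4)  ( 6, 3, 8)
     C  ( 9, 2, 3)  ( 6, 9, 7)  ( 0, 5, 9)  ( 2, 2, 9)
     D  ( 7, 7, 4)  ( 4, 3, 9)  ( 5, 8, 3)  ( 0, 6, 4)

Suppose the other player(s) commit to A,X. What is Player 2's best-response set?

argmax u_2 = {P}

u_2(P vs A,X) = 5
u_2(Q vs A,X) = 0
u_2(R vs A,X) = 3
u_2(S vs A,X) = 1
max payoff 5 at {P}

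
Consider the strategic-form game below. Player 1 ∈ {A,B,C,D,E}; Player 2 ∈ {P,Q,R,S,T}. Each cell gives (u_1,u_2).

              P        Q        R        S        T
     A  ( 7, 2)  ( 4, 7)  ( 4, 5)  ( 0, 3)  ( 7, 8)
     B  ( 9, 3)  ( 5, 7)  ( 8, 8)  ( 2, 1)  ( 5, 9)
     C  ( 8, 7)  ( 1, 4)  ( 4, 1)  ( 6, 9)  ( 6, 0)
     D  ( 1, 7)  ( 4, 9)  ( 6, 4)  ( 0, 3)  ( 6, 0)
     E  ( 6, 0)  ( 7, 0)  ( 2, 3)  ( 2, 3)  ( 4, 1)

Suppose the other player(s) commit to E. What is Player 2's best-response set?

argmax u_2 = {R,S}

u_2(P vs E) = 0
u_2(Q vs E) = 0
u_2(R vs E) = 3
u_2(S vs E) = 3
u_2(T vs E) = 1
max payoff 3 at {R,S}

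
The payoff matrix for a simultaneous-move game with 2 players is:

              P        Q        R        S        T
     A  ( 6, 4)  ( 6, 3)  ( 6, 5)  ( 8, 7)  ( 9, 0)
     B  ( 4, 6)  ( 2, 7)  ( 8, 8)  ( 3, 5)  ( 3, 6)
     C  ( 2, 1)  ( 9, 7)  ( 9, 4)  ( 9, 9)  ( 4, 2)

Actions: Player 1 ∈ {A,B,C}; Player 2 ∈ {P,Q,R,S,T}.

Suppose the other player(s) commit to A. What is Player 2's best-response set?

BR_2 = {S}

u_2(P vs A) = 4
u_2(Q vs A) = 3
u_2(R vs A) = 5
u_2(S vs A) = 7
u_2(T vs A) = 0
max payoff 7 at {S}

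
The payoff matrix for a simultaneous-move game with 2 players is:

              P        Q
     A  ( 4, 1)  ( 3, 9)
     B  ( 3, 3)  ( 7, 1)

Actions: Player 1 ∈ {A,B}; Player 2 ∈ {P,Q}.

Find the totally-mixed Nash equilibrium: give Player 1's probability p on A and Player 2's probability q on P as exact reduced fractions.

P1 indiff ⇒ q·4+(1-q)·3 = q·3+(1-q)·7 ⇒ q(1) = (1-q)(4) ⇒ q = 4/5
P2 indiff ⇒ p·1+(1-p)·3 = p·9+(1-p)·1 ⇒ p(-8) = (1-p)(-2) ⇒ p = 1/5

p=1/5, q=4/5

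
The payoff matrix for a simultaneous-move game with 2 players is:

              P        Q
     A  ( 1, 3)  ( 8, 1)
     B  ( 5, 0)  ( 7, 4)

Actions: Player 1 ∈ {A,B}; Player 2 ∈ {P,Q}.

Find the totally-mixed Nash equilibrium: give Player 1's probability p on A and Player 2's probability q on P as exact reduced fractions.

P1 indiff ⇒ q·1+(1-q)·8 = q·5+(1-q)·7 ⇒ q(-4) = (1-q)(-1) ⇒ q = 1/5
P2 indiff ⇒ p·3+(1-p)·0 = p·1+(1-p)·4 ⇒ p(2) = (1-p)(4) ⇒ p = 2/3

(p,q) = (2/3, 1/5)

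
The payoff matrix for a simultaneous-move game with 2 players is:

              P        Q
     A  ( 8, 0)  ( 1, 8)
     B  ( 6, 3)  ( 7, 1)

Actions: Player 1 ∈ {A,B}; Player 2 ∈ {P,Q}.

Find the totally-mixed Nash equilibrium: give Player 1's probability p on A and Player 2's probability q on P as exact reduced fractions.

p=1/5, q=3/4

P1 indiff ⇒ q·8+(1-q)·1 = q·6+(1-q)·7 ⇒ q(2) = (1-q)(6) ⇒ q = 3/4
P2 indiff ⇒ p·0+(1-p)·3 = p·8+(1-p)·1 ⇒ p(-8) = (1-p)(-2) ⇒ p = 1/5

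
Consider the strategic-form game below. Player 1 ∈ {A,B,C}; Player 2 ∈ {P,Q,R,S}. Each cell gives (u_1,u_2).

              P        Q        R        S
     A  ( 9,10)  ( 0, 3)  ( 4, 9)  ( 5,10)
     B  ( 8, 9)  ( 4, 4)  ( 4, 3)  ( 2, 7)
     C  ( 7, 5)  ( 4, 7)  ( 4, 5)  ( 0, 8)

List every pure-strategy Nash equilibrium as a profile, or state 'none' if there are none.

(A,P): NE
(A,Q): not NE [P1→C gives 4>0; P2→S gives 10>3]
(A,R): not NE [P2→S gives 10>9]
(A,S): NE
(B,P): not NE [P1→A gives 9>8]
(B,Q): not NE [P2→P gives 9>4]
(B,R): not NE [P2→P gives 9>3]
(B,S): not NE [P1→A gives 5>2; P2→P gives 9>7]
(C,P): not NE [P1→A gives 9>7; P2→S gives 8>5]
(C,Q): not NE [P2→S gives 8>7]
(C,R): not NE [P2→S gives 8>5]
(C,S): not NE [P1→A gives 5>0]

NE set: (A,P), (A,S)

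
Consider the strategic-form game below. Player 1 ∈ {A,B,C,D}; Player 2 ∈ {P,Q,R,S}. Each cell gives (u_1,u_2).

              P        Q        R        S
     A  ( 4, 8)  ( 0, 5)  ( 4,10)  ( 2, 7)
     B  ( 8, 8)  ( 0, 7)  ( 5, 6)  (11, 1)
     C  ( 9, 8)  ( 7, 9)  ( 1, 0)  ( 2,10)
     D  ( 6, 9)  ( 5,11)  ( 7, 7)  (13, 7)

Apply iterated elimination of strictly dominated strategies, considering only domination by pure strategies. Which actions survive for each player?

IESDS → P1:{B,C,D} P2:{P,Q,S}

P1 drop A (D beats it: P:6>4 Q:5>0 R:7>4 S:13>2)
P2 drop R (P beats it: B:8>6 C:8>0 D:9>7)
P1→{B,C,D} P2→{P,Q,S}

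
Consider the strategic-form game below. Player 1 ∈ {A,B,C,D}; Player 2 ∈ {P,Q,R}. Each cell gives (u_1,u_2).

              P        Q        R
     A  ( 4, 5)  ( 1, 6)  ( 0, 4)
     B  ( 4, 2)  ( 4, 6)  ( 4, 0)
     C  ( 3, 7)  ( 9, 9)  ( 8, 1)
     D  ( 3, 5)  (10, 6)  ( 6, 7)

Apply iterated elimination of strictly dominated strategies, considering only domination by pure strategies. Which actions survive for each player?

IESDS → P1:{C,D} P2:{Q,R}

P2 drop P (Q beats it: A:6>5 B:6>2 C:9>7 D:6>5)
P1 drop A (B beats it: Q:4>1 R:4>0)
P1 drop B (C beats it: Q:9>4 R:8>4)
P1→{C,D} P2→{Q,R}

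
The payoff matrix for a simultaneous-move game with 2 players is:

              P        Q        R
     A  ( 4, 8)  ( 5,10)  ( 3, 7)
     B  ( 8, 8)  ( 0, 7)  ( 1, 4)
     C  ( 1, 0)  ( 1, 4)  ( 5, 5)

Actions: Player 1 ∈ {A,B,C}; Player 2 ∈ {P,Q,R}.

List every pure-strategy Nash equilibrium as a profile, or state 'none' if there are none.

NE set: (A,Q), (B,P), (C,R)

(A,P): not NE [P1→B gives 8>4; P2→Q gives 10>8]
(A,Q): NE
(A,R): not NE [P1→C gives 5>3; P2→Q gives 10>7]
(B,P): NE
(B,Q): not NE [P1→A gives 5>0; P2→P gives 8>7]
(B,R): not NE [P1→C gives 5>1; P2→P gives 8>4]
(C,P): not NE [P1→B gives 8>1; P2→R gives 5>0]
(C,Q): not NE [P1→A gives 5>1; P2→R gives 5>4]
(C,R): NE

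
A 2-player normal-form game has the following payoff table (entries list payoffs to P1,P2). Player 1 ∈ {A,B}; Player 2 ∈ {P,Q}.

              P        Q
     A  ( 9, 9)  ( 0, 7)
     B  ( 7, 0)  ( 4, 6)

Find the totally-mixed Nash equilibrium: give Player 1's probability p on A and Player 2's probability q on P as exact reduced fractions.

P1 mixes 3/4 on A; P2 mixes 2/3 on P

P1 indiff ⇒ q·9+(1-q)·0 = q·7+(1-q)·4 ⇒ q(2) = (1-q)(4) ⇒ q = 2/3
P2 indiff ⇒ p·9+(1-p)·0 = p·7+(1-p)·6 ⇒ p(2) = (1-p)(6) ⇒ p = 3/4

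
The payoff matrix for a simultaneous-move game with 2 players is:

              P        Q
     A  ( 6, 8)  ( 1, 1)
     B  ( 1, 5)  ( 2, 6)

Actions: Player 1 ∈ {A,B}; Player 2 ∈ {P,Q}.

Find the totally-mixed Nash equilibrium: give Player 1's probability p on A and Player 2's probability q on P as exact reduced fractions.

P1 indiff ⇒ q·6+(1-q)·1 = q·1+(1-q)·2 ⇒ q(5) = (1-q)(1) ⇒ q = 1/6
P2 indiff ⇒ p·8+(1-p)·5 = p·1+(1-p)·6 ⇒ p(7) = (1-p)(1) ⇒ p = 1/8

p=1/8, q=1/6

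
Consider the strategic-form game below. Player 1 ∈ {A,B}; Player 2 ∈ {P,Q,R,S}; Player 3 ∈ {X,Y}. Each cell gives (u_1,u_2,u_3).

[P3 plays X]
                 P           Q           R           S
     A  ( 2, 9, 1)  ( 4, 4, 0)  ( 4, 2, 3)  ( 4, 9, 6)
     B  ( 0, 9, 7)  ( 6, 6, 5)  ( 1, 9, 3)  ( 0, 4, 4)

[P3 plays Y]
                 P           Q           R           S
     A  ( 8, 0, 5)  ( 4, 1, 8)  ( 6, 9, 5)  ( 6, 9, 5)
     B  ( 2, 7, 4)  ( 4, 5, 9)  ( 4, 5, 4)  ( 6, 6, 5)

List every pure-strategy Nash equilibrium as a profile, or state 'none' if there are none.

(A,P,X): not NE [P3→Y gives 5>1]
(A,P,Y): not NE [P2→S gives 9>0]
(A,Q,X): not NE [P1→B gives 6>4; P2→S gives 9>4; P3→Y gives 8>0]
(A,Q,Y): not NE [P2→S gives 9>1]
(A,R,X): not NE [P2→S gives 9>2; P3→Y gives 5>3]
(A,R,Y): NE
(A,S,X): NE
(A,S,Y): not NE [P3→X gives 6>5]
(B,P,X): not NE [P1→A gives 2>0]
(B,P,Y): not NE [P1→A gives 8>2; P3→X gives 7>4]
(B,Q,X): not NE [P2→R gives 9>6; P3→Y gives 9>5]
(B,Q,Y): not NE [P2→P gives 7>5]
(B,R,X): not NE [P1→A gives 4>1; P3→Y gives 4>3]
(B,R,Y): not NE [P1→A gives 6>4; P2→P gives 7>5]
(B,S,X): not NE [P1→A gives 4>0; P2→R gives 9>4; P3→Y gives 5>4]
(B,S,Y): not NE [P2→P gives 7>6]

PSNE = {(A,R,Y), (A,S,X)}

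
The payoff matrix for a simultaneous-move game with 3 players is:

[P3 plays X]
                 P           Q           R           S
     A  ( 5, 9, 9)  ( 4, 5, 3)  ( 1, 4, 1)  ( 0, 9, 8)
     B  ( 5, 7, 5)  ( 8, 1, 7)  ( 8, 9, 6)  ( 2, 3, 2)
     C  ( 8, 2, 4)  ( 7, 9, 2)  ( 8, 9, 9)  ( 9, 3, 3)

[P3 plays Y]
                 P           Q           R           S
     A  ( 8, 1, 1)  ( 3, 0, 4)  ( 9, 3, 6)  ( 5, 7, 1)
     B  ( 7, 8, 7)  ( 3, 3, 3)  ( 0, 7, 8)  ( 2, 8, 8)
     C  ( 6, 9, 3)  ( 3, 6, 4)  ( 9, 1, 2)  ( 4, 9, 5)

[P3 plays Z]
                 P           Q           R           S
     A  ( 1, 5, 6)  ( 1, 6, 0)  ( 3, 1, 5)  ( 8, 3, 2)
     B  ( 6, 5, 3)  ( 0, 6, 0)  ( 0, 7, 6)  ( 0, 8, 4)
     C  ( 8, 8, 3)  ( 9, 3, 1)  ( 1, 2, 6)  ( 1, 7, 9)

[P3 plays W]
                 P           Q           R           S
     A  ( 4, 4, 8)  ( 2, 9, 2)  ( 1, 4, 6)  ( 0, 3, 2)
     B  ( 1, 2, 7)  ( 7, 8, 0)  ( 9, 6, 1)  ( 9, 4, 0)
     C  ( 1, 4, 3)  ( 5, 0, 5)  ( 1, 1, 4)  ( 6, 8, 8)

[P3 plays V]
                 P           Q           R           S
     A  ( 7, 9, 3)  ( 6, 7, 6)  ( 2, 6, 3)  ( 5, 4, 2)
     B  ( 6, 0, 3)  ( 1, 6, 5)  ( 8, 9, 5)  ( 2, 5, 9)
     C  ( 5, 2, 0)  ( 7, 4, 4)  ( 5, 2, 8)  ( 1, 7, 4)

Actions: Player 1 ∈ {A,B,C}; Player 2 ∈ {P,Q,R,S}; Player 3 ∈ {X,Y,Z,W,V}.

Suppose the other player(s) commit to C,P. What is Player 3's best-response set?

P3 best: {X}

u_3(X vs C,P) = 4
u_3(Y vs C,P) = 3
u_3(Z vs C,P) = 3
u_3(W vs C,P) = 3
u_3(V vs C,P) = 0
max payoff 4 at {X}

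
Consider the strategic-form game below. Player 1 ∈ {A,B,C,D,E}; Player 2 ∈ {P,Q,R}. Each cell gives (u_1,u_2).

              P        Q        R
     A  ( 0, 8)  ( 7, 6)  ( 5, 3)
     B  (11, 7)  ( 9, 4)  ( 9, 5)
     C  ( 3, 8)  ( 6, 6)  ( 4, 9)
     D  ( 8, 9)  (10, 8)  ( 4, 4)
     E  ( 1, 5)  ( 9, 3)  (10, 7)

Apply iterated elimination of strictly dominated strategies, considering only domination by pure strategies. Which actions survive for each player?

P1 drop A (B beats it: P:11>0 Q:9>7 R:9>5)
P1 drop C (B beats it: P:11>3 Q:9>6 R:9>4)
P2 drop Q (P beats it: B:7>4 D:9>8 E:5>3)
P1 drop D (B beats it: P:11>8 R:9>4)
P1→{B,E} P2→{P,R}

Remaining: P1:{B,E} P2:{P,R}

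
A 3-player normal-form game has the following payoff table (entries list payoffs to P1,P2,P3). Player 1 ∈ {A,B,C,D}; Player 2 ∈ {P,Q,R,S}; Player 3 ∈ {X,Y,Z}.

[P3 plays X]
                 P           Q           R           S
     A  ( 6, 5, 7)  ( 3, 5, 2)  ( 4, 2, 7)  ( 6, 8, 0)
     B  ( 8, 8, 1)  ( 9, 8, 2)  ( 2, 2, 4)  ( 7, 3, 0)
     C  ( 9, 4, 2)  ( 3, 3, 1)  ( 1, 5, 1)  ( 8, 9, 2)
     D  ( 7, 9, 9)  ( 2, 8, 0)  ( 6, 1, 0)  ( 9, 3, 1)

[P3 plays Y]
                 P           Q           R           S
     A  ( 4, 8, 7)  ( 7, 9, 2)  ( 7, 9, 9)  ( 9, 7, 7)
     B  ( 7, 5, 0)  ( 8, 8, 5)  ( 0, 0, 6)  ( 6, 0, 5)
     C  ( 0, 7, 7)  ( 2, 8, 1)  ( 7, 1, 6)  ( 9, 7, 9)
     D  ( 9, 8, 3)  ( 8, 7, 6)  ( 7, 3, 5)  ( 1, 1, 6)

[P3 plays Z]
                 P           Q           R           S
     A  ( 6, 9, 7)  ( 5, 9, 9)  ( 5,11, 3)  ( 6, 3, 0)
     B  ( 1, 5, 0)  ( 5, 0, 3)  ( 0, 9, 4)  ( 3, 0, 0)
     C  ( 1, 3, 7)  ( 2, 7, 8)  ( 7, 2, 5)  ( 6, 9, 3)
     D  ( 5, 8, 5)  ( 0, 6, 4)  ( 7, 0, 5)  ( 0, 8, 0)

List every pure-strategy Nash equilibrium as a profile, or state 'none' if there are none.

NE set: (A,R,Y), (B,Q,Y)

(A,P,X): not NE [P1→C gives 9>6; P2→S gives 8>5]
(A,P,Y): not NE [P1→D gives 9>4; P2→R gives 9>8]
(A,P,Z): not NE [P2→R gives 11>9]
(A,Q,X): not NE [P1→B gives 9>3; P2→S gives 8>5; P3→Z gives 9>2]
(A,Q,Y): not NE [P1→D gives 8>7; P3→Z gives 9>2]
(A,Q,Z): not NE [P2→R gives 11>9]
(A,R,X): not NE [P1→D gives 6>4; P2→S gives 8>2; P3→Y gives 9>7]
(A,R,Y): NE
(A,R,Z): not NE [P1→D gives 7>5; P3→Y gives 9>3]
(A,S,X): not NE [P1→D gives 9>6; P3→Y gives 7>0]
(A,S,Y): not NE [P2→R gives 9>7]
(A,S,Z): not NE [P2→R gives 11>3; P3→Y gives 7>0]
(B,P,X): not NE [P1→C gives 9>8]
(B,P,Y): not NE [P1→D gives 9>7; P2→Q gives 8>5; P3→X gives 1>0]
(B,P,Z): not NE [P1→A gives 6>1; P2→R gives 9>5; P3→X gives 1>0]
(B,Q,X): not NE [P3→Y gives 5>2]
(B,Q,Y): NE
(B,Q,Z): not NE [P2→R gives 9>0; P3→Y gives 5>3]
(B,R,X): not NE [P1→D gives 6>2; P2→Q gives 8>2; P3→Y gives 6>4]
(B,R,Y): not NE [P1→D gives 7>0; P2→Q gives 8>0]
(B,R,Z): not NE [P1→D gives 7>0; P3→Y gives 6>4]
(B,S,X): not NE [P1→D gives 9>7; P2→Q gives 8>3; P3→Y gives 5>0]
(B,S,Y): not NE [P1→C gives 9>6; P2→Q gives 8>0]
(B,S,Z): not NE [P1→C gives 6>3; P2→R gives 9>0; P3→Y gives 5>0]
(C,P,X): not NE [P2→S gives 9>4; P3→Z gives 7>2]
(C,P,Y): not NE [P1→D gives 9>0; P2→Q gives 8>7]
(C,P,Z): not NE [P1→A gives 6>1; P2→S gives 9>3]
(C,Q,X): not NE [P1→B gives 9>3; P2→S gives 9>3; P3→Z gives 8>1]
(C,Q,Y): not NE [P1→D gives 8>2; P3→Z gives 8>1]
(C,Q,Z): not NE [P1→B gives 5>2; P2→S gives 9>7]
(C,R,X): not NE [P1→D gives 6>1; P2→S gives 9>5; P3→Y gives 6>1]
(C,R,Y): not NE [P2→Q gives 8>1]
(C,R,Z): not NE [P2→S gives 9>2; P3→Y gives 6>5]
(C,S,X): not NE [P1→D gives 9>8; P3→Y gives 9>2]
(C,S,Y): not NE [P2→Q gives 8>7]
(C,S,Z): not NE [P3→Y gives 9>3]
(D,P,X): not NE [P1→C gives 9>7]
(D,P,Y): not NE [P3→X gives 9>3]
(D,P,Z): not NE [P1→A gives 6>5; P3→X gives 9>5]
(D,Q,X): not NE [P1→B gives 9>2; P2→P gives 9>8; P3→Y gives 6>0]
(D,Q,Y): not NE [P2→P gives 8>7]
(D,Q,Z): not NE [P1→B gives 5>0; P2→S gives 8>6; P3→Y gives 6>4]
(D,R,X): not NE [P2→P gives 9>1; P3→Z gives 5>0]
(D,R,Y): not NE [P2→P gives 8>3]
(D,R,Z): not NE [P2→S gives 8>0]
(D,S,X): not NE [P2→P gives 9>3; P3→Y gives 6>1]
(D,S,Y): not NE [P1→C gives 9>1; P2→P gives 8>1]
(D,S,Z): not NE [P1→C gives 6>0; P3→Y gives 6>0]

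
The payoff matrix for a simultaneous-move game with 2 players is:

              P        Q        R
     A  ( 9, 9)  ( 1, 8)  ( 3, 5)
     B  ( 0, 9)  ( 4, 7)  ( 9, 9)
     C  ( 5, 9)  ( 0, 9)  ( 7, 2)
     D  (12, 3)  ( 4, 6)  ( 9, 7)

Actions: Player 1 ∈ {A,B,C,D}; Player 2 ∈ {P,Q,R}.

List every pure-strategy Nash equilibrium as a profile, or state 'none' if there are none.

(A,P): not NE [P1→D gives 12>9]
(A,Q): not NE [P1→D gives 4>1; P2→P gives 9>8]
(A,R): not NE [P1→D gives 9>3; P2→P gives 9>5]
(B,P): not NE [P1→D gives 12>0]
(B,Q): not NE [P2→R gives 9>7]
(B,R): NE
(C,P): not NE [P1→D gives 12>5]
(C,Q): not NE [P1→D gives 4>0]
(C,R): not NE [P1→D gives 9>7; P2→Q gives 9>2]
(D,P): not NE [P2→R gives 7>3]
(D,Q): not NE [P2→R gives 7>6]
(D,R): NE

PSNE = {(B,R), (D,R)}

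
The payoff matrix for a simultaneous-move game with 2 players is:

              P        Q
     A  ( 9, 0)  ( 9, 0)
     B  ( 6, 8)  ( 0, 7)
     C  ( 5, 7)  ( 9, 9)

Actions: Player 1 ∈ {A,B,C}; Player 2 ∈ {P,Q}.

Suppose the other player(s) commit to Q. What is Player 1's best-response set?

BR_1 = {A,C}

u_1(A vs Q) = 9
u_1(B vs Q) = 0
u_1(C vs Q) = 9
max payoff 9 at {A,C}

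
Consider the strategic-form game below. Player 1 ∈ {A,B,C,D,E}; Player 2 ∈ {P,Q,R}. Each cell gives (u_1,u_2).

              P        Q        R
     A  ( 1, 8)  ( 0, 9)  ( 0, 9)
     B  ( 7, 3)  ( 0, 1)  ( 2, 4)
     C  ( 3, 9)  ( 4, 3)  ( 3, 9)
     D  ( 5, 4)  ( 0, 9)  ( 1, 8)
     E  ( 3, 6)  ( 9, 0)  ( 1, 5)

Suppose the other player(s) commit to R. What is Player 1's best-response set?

u_1(A vs R) = 0
u_1(B vs R) = 2
u_1(C vs R) = 3
u_1(D vs R) = 1
u_1(E vs R) = 1
max payoff 3 at {C}

argmax u_1 = {C}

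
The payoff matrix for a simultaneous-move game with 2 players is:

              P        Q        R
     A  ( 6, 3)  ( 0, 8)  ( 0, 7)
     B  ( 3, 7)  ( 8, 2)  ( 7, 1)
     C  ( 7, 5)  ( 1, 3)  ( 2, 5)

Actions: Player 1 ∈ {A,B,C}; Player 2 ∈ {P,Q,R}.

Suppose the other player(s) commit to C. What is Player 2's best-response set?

BR_2 = {P,R}

u_2(P vs C) = 5
u_2(Q vs C) = 3
u_2(R vs C) = 5
max payoff 5 at {P,R}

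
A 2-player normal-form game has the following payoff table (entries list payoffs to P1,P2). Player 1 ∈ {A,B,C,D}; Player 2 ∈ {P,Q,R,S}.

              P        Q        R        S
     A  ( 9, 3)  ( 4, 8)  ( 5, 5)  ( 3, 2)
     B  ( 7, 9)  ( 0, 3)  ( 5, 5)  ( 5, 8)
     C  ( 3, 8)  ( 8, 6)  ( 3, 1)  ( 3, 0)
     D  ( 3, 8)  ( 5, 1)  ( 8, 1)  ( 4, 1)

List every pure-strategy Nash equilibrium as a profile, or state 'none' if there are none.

(A,P): not NE [P2→Q gives 8>3]
(A,Q): not NE [P1→C gives 8>4]
(A,R): not NE [P1→D gives 8>5; P2→Q gives 8>5]
(A,S): not NE [P1→B gives 5>3; P2→Q gives 8>2]
(B,P): not NE [P1→A gives 9>7]
(B,Q): not NE [P1→C gives 8>0; P2→P gives 9>3]
(B,R): not NE [P1→D gives 8>5; P2→P gives 9>5]
(B,S): not NE [P2→P gives 9>8]
(C,P): not NE [P1→A gives 9>3]
(C,Q): not NE [P2→P gives 8>6]
(C,R): not NE [P1→D gives 8>3; P2→P gives 8>1]
(C,S): not NE [P1→B gives 5>3; P2→P gives 8>0]
(D,P): not NE [P1→A gives 9>3]
(D,Q): not NE [P1→C gives 8>5; P2→P gives 8>1]
(D,R): not NE [P2→P gives 8>1]
(D,S): not NE [P1→B gives 5>4; P2→P gives 8>1]

No pure NE.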